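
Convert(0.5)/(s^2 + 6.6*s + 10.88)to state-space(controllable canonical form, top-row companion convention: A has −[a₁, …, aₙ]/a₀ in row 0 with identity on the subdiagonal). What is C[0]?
Reachable canonical form: C = numerator coefficients (right-aligned, zero-padded to length n).
num = 0.5, C = [[0, 0.5]].
C[0] = 0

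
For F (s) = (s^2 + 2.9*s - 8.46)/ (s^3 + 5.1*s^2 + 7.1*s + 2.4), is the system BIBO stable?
Denominator: s^3 + 5.1*s^2 + 7.1*s + 2.4 = (s + 3)(s + 1.6)(s + 0.5). Poles: -0.5, -1.6, -3. All Re(p)<0: Yes (stable)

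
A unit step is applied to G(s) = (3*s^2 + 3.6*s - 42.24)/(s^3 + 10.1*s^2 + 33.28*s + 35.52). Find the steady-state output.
FVT: lim_{t→∞} y(t) = lim_{s→0} s*Y(s) where Y(s) = G(s)/s.
= lim_{s→0} G(s) = G(0) = num(0)/den(0) = -42.24/35.52 = -1.189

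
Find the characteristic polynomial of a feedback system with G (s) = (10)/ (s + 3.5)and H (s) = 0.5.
Characteristic poly = G_den * H_den + G_num * H_num = (s + 3.5) + (5) = s + 8.5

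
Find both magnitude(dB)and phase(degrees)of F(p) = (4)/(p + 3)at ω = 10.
Substitute p = j*10: F(j10) = 0.110092 - 0.366972j.
|F| = 20*log₁₀(sqrt(Re²+Im²)) = -8.33 dB.
∠F = atan2(Im, Re) = -73.30°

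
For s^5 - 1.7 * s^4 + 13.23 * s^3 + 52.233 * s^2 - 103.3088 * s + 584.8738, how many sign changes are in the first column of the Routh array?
Routh array:
s^5: [1, 13.23, -103.3088]; s^4: [-1.7, 52.233, 584.8738]; s^3: [43.9553, 240.735]; s^2: [61.5436, 584.8738]; s^1: [-176.991]; s^0: [584.8738]
First column: [1, -1.7, 43.9553, 61.5436, -176.991, 584.8738]. Sign changes = 4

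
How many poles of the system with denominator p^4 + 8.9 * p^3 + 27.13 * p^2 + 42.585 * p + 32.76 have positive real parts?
p^4 + 8.9*p^3 + 27.13*p^2 + 42.585*p + 32.76 = (p + 4.8)(p + 2.1)(p^2 + 2*p + 3.25). Poles: -1 + 1.5j, -1 - 1.5j, -2.1, -4.8. RHP poles (Re>0): 0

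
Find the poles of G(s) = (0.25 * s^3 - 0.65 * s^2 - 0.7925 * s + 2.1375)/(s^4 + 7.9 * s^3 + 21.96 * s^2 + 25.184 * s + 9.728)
Set denominator = 0: s^4 + 7.9*s^3 + 21.96*s^2 + 25.184*s + 9.728 = (s + 1.9)(s + 0.8)(s + 3.2)(s + 2) = 0 → Poles: -0.8, -1.9, -2, -3.2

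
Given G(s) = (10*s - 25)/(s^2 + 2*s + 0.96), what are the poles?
Set denominator = 0: s^2 + 2*s + 0.96 = (s + 1.2)(s + 0.8) = 0 → Poles: -0.8, -1.2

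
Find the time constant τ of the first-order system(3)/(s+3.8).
First-order system: τ = -1/pole. Pole = -3.8. τ = -1/(-3.8) = 0.2632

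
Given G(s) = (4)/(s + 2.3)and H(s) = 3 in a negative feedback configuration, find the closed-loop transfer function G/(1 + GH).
Closed-loop T = G/(1+GH).
Numerator: G_num * H_den = 4.
Denominator: G_den * H_den + G_num * H_num = (s + 2.3) + (12) = s + 14.3.
T(s) = (4)/(s + 14.3)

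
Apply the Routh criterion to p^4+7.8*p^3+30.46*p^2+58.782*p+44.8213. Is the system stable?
Routh array:
p^4: [1, 30.46, 44.8213]; p^3: [7.8, 58.782]; p^2: [22.9238, 44.8213]; p^1: [43.5312]; p^0: [44.8213]
First column: [1, 7.8, 22.9238, 43.5312, 44.8213]. Sign changes = 0.
Yes, stable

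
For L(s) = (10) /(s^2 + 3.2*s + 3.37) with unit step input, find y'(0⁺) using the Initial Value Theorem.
IVT: y'(0⁺) = lim_{s→∞} s²·Y(s) = lim_{s→∞} s·L(s).
deg(num) = 0, deg(den) = 2, relative degree = 2 ≥ 2, so s·L(s) → 0. Initial slope = 0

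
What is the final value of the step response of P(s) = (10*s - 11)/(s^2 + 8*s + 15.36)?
FVT: lim_{t→∞} y(t) = lim_{s→0} s*Y(s) where Y(s) = P(s)/s.
= lim_{s→0} P(s) = P(0) = num(0)/den(0) = -11/15.36 = -0.7161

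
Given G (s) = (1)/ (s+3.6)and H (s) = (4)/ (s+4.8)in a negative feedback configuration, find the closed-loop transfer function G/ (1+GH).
Closed-loop T = G/(1+GH).
Numerator: G_num * H_den = s + 4.8.
Denominator: G_den * H_den + G_num * H_num = (s^2 + 8.4*s + 17.28) + (4) = s^2 + 8.4*s + 21.28.
T(s) = (s + 4.8)/(s^2 + 8.4*s + 21.28)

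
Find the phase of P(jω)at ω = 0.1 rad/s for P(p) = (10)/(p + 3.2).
Substitute p = j*0.1: P(j0.1) = 3.12195 - 0.097561j.
∠P(j0.1) = atan2(Im, Re) = atan2(-0.097561, 3.12195) = -1.79°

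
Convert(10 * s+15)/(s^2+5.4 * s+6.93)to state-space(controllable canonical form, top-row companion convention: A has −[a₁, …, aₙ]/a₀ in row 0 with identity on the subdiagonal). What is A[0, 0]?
Reachable canonical form for den = s^2 + 5.4*s + 6.93: top row of A = -[a₁,a₂,...,aₙ]/a₀, ones on the subdiagonal, zeros elsewhere.
A = [[-5.4, -6.93], [1, 0]].
A[0,0] = -5.4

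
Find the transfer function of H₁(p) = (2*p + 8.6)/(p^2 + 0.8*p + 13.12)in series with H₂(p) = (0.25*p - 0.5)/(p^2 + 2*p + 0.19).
Series: H = H₁ · H₂ = (n₁·n₂)/(d₁·d₂).
Num: n₁·n₂ = 0.5*p^2 + 1.15*p - 4.3. Den: d₁·d₂ = p^4 + 2.8*p^3 + 14.91*p^2 + 26.392*p + 2.4928.
H(p) = (0.5*p^2 + 1.15*p - 4.3)/(p^4 + 2.8*p^3 + 14.91*p^2 + 26.392*p + 2.4928)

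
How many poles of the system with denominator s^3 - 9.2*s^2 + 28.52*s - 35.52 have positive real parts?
s^3 - 9.2*s^2 + 28.52*s - 35.52 = (s - 4.8)(s^2 - 4.4*s + 7.4). Poles: 2.2 + 1.6j, 2.2 - 1.6j, 4.8. RHP poles (Re>0): 3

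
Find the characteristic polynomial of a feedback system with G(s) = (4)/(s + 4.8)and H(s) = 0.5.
Characteristic poly = G_den * H_den + G_num * H_num = (s + 4.8) + (2) = s + 6.8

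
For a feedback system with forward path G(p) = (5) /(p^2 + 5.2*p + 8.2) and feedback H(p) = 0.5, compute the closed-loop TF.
Closed-loop T = G/(1+GH).
Numerator: G_num * H_den = 5.
Denominator: G_den * H_den + G_num * H_num = (p^2 + 5.2*p + 8.2) + (2.5) = p^2 + 5.2*p + 10.7.
T(p) = (5)/(p^2 + 5.2*p + 10.7)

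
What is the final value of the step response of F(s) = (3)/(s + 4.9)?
FVT: lim_{t→∞} y(t) = lim_{s→0} s*Y(s) where Y(s) = F(s)/s.
= lim_{s→0} F(s) = F(0) = num(0)/den(0) = 3/4.9 = 0.6122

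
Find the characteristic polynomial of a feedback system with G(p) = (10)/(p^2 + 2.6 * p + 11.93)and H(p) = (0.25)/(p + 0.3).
Characteristic poly = G_den * H_den + G_num * H_num = (p^3 + 2.9*p^2 + 12.71*p + 3.579) + (2.5) = p^3 + 2.9*p^2 + 12.71*p + 6.079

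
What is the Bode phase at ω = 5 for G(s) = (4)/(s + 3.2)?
Substitute s = j*5: G(j5) = 0.363224 - 0.567537j.
∠G(j5) = atan2(Im, Re) = atan2(-0.567537, 0.363224) = -57.38°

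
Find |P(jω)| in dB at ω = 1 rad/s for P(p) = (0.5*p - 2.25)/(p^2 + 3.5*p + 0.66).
Substitute p = j*1: P(j1) = 0.203387 + 0.6231j.
|P(j1)| = sqrt(Re² + Im²) = 0.6555.
20*log₁₀(0.6555) = -3.67 dB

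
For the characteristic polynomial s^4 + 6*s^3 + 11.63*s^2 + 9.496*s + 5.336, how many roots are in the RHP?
s^4 + 6*s^3 + 11.63*s^2 + 9.496*s + 5.336 = (s + 2.9)(s + 2.3)(s^2 + 0.8*s + 0.8). Poles: -0.4 + 0.8j, -0.4 - 0.8j, -2.3, -2.9. RHP poles (Re>0): 0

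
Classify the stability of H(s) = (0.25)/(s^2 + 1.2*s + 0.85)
Denominator: s^2 + 1.2*s + 0.85. Poles: -0.6 + 0.7j, -0.6 - 0.7j. Stable (all poles in LHP)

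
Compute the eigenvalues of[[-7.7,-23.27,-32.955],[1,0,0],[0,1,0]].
Eigenvalues solve det(λI - A) = 0.
Characteristic polynomial: λ^3 + 7.7*λ^2 + 23.27*λ + 32.955 = 0.
Factor: (λ + 3.9)(λ^2 + 3.8*λ + 8.45) = 0.
Roots: -1.9 + 2.2j, -1.9 - 2.2j, -3.9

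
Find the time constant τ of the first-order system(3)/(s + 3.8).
First-order system: τ = -1/pole. Pole = -3.8. τ = -1/(-3.8) = 0.2632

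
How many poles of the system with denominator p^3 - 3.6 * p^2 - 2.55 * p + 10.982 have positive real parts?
p^3 - 3.6*p^2 - 2.55*p + 10.982 = (p - 1.9)(p + 1.7)(p - 3.4). Poles: -1.7, 1.9, 3.4. RHP poles (Re>0): 2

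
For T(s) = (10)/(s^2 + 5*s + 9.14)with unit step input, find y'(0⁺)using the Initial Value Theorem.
IVT: y'(0⁺) = lim_{s→∞} s²·Y(s) = lim_{s→∞} s·T(s).
deg(num) = 0, deg(den) = 2, relative degree = 2 ≥ 2, so s·T(s) → 0. Initial slope = 0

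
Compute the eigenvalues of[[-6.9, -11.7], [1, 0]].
Eigenvalues solve det(λI - A) = 0.
Characteristic polynomial: λ^2 + 6.9*λ + 11.7 = 0.
Factor: (λ + 3)(λ + 3.9) = 0.
Roots: -3, -3.9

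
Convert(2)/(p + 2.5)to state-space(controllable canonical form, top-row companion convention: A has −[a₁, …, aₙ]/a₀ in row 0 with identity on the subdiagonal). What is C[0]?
Reachable canonical form: C = numerator coefficients (right-aligned, zero-padded to length n).
num = 2, C = [[2]].
C[0] = 2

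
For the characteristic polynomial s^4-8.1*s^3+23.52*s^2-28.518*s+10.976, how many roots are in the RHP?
s^4 - 8.1*s^3 + 23.52*s^2 - 28.518*s + 10.976 = (s - 3.2)(s - 0.7)(s^2 - 4.2*s + 4.9). Poles: 0.7, 2.1 + 0.7j, 2.1 - 0.7j, 3.2. RHP poles (Re>0): 4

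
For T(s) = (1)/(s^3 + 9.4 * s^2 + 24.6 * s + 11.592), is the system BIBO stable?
Denominator: s^3 + 9.4*s^2 + 24.6*s + 11.592 = (s + 0.6)(s + 4.2)(s + 4.6). Poles: -0.6, -4.2, -4.6. All Re(p)<0: Yes (stable)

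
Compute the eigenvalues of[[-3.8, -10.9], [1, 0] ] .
Eigenvalues solve det(λI - A) = 0.
Characteristic polynomial: λ^2 + 3.8*λ + 10.9 = 0.
Roots: -1.9 + 2.7j, -1.9 - 2.7j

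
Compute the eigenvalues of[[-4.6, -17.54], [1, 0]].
Eigenvalues solve det(λI - A) = 0.
Characteristic polynomial: λ^2 + 4.6*λ + 17.54 = 0.
Roots: -2.3 + 3.5j, -2.3 - 3.5j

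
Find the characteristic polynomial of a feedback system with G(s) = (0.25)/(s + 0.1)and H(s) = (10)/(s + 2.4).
Characteristic poly = G_den * H_den + G_num * H_num = (s^2 + 2.5*s + 0.24) + (2.5) = s^2 + 2.5*s + 2.74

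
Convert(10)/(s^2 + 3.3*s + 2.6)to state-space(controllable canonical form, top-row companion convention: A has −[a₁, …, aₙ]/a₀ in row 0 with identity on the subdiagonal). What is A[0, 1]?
Reachable canonical form for den = s^2 + 3.3*s + 2.6: top row of A = -[a₁,a₂,...,aₙ]/a₀, ones on the subdiagonal, zeros elsewhere.
A = [[-3.3, -2.6], [1, 0]].
A[0,1] = -2.6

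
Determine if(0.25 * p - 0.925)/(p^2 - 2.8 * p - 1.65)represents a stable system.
Denominator: p^2 - 2.8*p - 1.65 = (p - 3.3)(p + 0.5). Poles: -0.5, 3.3. All Re(p)<0: No (unstable)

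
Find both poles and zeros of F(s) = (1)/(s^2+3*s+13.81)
Set denominator = 0: s^2 + 3*s + 13.81 = 0 → Poles: -1.5 + 3.4j, -1.5 - 3.4j
Numerator is a nonzero constant (1) → Zeros: none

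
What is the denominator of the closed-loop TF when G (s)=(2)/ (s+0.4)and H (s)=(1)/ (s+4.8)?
Characteristic poly = G_den * H_den + G_num * H_num = (s^2 + 5.2*s + 1.92) + (2) = s^2 + 5.2*s + 3.92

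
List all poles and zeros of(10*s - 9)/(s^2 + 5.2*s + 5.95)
Set denominator = 0: s^2 + 5.2*s + 5.95 = (s + 1.7)(s + 3.5) = 0 → Poles: -1.7, -3.5
Set numerator = 0: 10*s - 9 = 0 → Zeros: 0.9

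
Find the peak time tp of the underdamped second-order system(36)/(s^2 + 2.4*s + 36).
Standard form: ωn²/(s²+2ζωn·s+ωn²) → ωn = 6, ζ = 0.2.
ωd = ωn·√(1-ζ²) = 6·√(1-0.2²) = 5.879.
tp = π/ωd = π/5.879 = 0.5344 s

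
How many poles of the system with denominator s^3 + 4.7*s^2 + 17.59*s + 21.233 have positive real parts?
s^3 + 4.7*s^2 + 17.59*s + 21.233 = (s + 1.7)(s^2 + 3*s + 12.49). Poles: -1.5 + 3.2j, -1.5 - 3.2j, -1.7. RHP poles (Re>0): 0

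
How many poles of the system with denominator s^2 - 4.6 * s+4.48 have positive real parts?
s^2 - 4.6*s + 4.48 = (s - 1.4)(s - 3.2). Poles: 1.4, 3.2. RHP poles (Re>0): 2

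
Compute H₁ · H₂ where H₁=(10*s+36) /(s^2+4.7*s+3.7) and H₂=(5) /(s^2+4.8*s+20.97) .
Series: H = H₁ · H₂ = (n₁·n₂)/(d₁·d₂).
Num: n₁·n₂ = 50*s + 180. Den: d₁·d₂ = s^4 + 9.5*s^3 + 47.23*s^2 + 116.319*s + 77.589.
H(s) = (50*s + 180)/(s^4 + 9.5*s^3 + 47.23*s^2 + 116.319*s + 77.589)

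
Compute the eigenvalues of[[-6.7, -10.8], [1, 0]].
Eigenvalues solve det(λI - A) = 0.
Characteristic polynomial: λ^2 + 6.7*λ + 10.8 = 0.
Factor: (λ + 2.7)(λ + 4) = 0.
Roots: -2.7, -4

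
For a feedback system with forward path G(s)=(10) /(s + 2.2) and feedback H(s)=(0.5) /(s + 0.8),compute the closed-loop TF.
Closed-loop T = G/(1+GH).
Numerator: G_num * H_den = 10*s + 8.
Denominator: G_den * H_den + G_num * H_num = (s^2 + 3*s + 1.76) + (5) = s^2 + 3*s + 6.76.
T(s) = (10*s + 8)/(s^2 + 3*s + 6.76)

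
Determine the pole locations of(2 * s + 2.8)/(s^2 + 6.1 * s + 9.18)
Set denominator = 0: s^2 + 6.1*s + 9.18 = (s + 3.4)(s + 2.7) = 0 → Poles: -2.7, -3.4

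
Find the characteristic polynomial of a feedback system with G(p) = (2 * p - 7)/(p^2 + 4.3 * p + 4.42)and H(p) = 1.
Characteristic poly = G_den * H_den + G_num * H_num = (p^2 + 4.3*p + 4.42) + (2*p - 7) = p^2 + 6.3*p - 2.58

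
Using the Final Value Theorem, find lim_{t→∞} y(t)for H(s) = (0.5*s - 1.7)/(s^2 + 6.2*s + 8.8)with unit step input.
FVT: lim_{t→∞} y(t) = lim_{s→0} s*Y(s) where Y(s) = H(s)/s.
= lim_{s→0} H(s) = H(0) = num(0)/den(0) = -1.7/8.8 = -0.1932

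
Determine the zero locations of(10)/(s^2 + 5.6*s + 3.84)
Numerator is a nonzero constant (10) → Zeros: none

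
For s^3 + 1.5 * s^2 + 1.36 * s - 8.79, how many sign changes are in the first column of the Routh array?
Routh array:
s^3: [1, 1.36]; s^2: [1.5, -8.79]; s^1: [7.22]; s^0: [-8.79]
First column: [1, 1.5, 7.22, -8.79]. Sign changes = 1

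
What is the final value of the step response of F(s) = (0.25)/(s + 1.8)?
FVT: lim_{t→∞} y(t) = lim_{s→0} s*Y(s) where Y(s) = F(s)/s.
= lim_{s→0} F(s) = F(0) = num(0)/den(0) = 0.25/1.8 = 0.1389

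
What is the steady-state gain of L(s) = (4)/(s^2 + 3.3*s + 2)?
DC gain = L(0) = num(0)/den(0) = 4/2 = 2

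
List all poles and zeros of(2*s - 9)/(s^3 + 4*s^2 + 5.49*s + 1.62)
Set denominator = 0: s^3 + 4*s^2 + 5.49*s + 1.62 = (s + 0.4)(s^2 + 3.6*s + 4.05) = 0 → Poles: -0.4, -1.8 + 0.9j, -1.8 - 0.9j
Set numerator = 0: 2*s - 9 = 0 → Zeros: 4.5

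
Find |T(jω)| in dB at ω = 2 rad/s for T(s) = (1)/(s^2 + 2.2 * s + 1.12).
Substitute s = j*2: T(j2) = -0.104143 - 0.159107j.
|T(j2)| = sqrt(Re² + Im²) = 0.1902.
20*log₁₀(0.1902) = -14.42 dB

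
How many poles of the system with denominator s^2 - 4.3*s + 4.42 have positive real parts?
s^2 - 4.3*s + 4.42 = (s - 1.7)(s - 2.6). Poles: 1.7, 2.6. RHP poles (Re>0): 2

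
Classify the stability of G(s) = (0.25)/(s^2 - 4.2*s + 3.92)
Denominator: s^2 - 4.2*s + 3.92 = (s - 2.8)(s - 1.4). Poles: 1.4, 2.8. Unstable (2 pole(s) in RHP)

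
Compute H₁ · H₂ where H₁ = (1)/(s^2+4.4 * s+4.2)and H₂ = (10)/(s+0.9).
Series: H = H₁ · H₂ = (n₁·n₂)/(d₁·d₂).
Num: n₁·n₂ = 10. Den: d₁·d₂ = s^3 + 5.3*s^2 + 8.16*s + 3.78.
H(s) = (10)/(s^3 + 5.3*s^2 + 8.16*s + 3.78)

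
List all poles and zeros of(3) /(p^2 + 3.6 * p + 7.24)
Set denominator = 0: p^2 + 3.6*p + 7.24 = 0 → Poles: -1.8 + 2j, -1.8 - 2j
Numerator is a nonzero constant (3) → Zeros: none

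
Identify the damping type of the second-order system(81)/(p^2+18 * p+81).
Standard form: ωn²/(p²+2ζωn·p+ωn²) gives ωn=9, ζ=1.
Critically damped (ζ = 1)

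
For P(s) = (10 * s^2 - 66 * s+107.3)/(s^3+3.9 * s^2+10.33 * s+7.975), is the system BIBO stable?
Denominator: s^3 + 3.9*s^2 + 10.33*s + 7.975 = (s + 1.1)(s^2 + 2.8*s + 7.25). Poles: -1.1, -1.4 + 2.3j, -1.4 - 2.3j. All Re(p)<0: Yes (stable)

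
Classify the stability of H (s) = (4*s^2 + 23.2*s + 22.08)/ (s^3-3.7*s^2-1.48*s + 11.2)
Denominator: s^3 - 3.7*s^2 - 1.48*s + 11.2 = (s - 2.5)(s + 1.6)(s - 2.8). Poles: -1.6, 2.5, 2.8. Unstable (2 pole(s) in RHP)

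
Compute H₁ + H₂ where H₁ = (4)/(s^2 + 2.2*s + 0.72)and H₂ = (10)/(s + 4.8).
Parallel: H = H₁ + H₂ = (n₁·d₂ + n₂·d₁)/(d₁·d₂).
n₁·d₂ = 4*s + 19.2. n₂·d₁ = 10*s^2 + 22*s + 7.2. Sum = 10*s^2 + 26*s + 26.4. d₁·d₂ = s^3 + 7*s^2 + 11.28*s + 3.456.
H(s) = (10*s^2 + 26*s + 26.4)/(s^3 + 7*s^2 + 11.28*s + 3.456)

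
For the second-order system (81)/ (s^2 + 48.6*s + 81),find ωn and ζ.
Standard form: ωn²/(s²+2ζωn·s+ωn²).
const=81=ωn² → ωn=9, s coeff=48.6=2ζωn → ζ=2.7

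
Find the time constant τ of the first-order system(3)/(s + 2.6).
First-order system: τ = -1/pole. Pole = -2.6. τ = -1/(-2.6) = 0.3846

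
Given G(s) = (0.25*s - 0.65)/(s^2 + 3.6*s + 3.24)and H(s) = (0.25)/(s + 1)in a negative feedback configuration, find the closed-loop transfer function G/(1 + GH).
Closed-loop T = G/(1+GH).
Numerator: G_num * H_den = 0.25*s^2 - 0.4*s - 0.65.
Denominator: G_den * H_den + G_num * H_num = (s^3 + 4.6*s^2 + 6.84*s + 3.24) + (0.0625*s - 0.1625) = s^3 + 4.6*s^2 + 6.9025*s + 3.0775.
T(s) = (0.25*s^2 - 0.4*s - 0.65)/(s^3 + 4.6*s^2 + 6.9025*s + 3.0775)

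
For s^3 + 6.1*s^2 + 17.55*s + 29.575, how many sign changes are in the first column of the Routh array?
Routh array:
s^3: [1, 17.55]; s^2: [6.1, 29.575]; s^1: [12.7016]; s^0: [29.575]
First column: [1, 6.1, 12.7016, 29.575]. Sign changes = 0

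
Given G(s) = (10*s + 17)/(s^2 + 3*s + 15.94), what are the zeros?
Set numerator = 0: 10*s + 17 = 0 → Zeros: -1.7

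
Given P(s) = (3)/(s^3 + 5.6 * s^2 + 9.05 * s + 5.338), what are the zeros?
Numerator is a nonzero constant (3) → Zeros: none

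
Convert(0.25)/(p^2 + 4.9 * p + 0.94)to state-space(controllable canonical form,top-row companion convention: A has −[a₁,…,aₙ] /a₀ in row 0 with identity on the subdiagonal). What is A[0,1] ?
Reachable canonical form for den = p^2 + 4.9*p + 0.94: top row of A = -[a₁,a₂,...,aₙ]/a₀, ones on the subdiagonal, zeros elsewhere.
A = [[-4.9, -0.94], [1, 0]].
A[0,1] = -0.94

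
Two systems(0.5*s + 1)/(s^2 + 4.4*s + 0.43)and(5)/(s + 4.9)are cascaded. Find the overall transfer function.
Series: H = H₁ · H₂ = (n₁·n₂)/(d₁·d₂).
Num: n₁·n₂ = 2.5*s + 5. Den: d₁·d₂ = s^3 + 9.3*s^2 + 21.99*s + 2.107.
H(s) = (2.5*s + 5)/(s^3 + 9.3*s^2 + 21.99*s + 2.107)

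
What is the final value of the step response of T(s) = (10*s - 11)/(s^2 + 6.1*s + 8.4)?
FVT: lim_{t→∞} y(t) = lim_{s→0} s*Y(s) where Y(s) = T(s)/s.
= lim_{s→0} T(s) = T(0) = num(0)/den(0) = -11/8.4 = -1.31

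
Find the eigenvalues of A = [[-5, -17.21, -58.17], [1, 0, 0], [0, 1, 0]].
Eigenvalues solve det(λI - A) = 0.
Characteristic polynomial: λ^3 + 5*λ^2 + 17.21*λ + 58.17 = 0.
Factor: (λ + 4.2)(λ^2 + 0.8*λ + 13.85) = 0.
Roots: -0.4 + 3.7j, -0.4 - 3.7j, -4.2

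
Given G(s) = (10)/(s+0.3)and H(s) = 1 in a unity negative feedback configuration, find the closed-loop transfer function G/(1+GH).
Closed-loop T = G/(1+GH).
Numerator: G_num * H_den = 10.
Denominator: G_den * H_den + G_num * H_num = (s + 0.3) + (10) = s + 10.3.
T(s) = (10)/(s + 10.3)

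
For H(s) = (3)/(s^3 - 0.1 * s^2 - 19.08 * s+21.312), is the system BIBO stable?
Denominator: s^3 - 0.1*s^2 - 19.08*s + 21.312 = (s - 3.7)(s - 1.2)(s + 4.8). Poles: -4.8, 1.2, 3.7. All Re(p)<0: No (unstable)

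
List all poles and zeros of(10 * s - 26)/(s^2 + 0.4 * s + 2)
Set denominator = 0: s^2 + 0.4*s + 2 = 0 → Poles: -0.2 + 1.4j, -0.2 - 1.4j
Set numerator = 0: 10*s - 26 = 0 → Zeros: 2.6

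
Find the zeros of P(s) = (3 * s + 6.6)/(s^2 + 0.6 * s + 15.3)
Set numerator = 0: 3*s + 6.6 = 0 → Zeros: -2.2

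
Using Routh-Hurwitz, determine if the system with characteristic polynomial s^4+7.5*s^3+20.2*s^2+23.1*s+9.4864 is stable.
Routh array:
s^4: [1, 20.2, 9.4864]; s^3: [7.5, 23.1]; s^2: [17.12, 9.4864]; s^1: [18.9442]; s^0: [9.4864]
First column: [1, 7.5, 17.12, 18.9442, 9.4864]. Sign changes = 0.
Yes, stable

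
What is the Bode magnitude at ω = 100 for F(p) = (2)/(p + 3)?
Substitute p = j*100: F(j100) = 0.00059946 - 0.019982j.
|F(j100)| = sqrt(Re² + Im²) = 0.01999.
20*log₁₀(0.01999) = -33.98 dB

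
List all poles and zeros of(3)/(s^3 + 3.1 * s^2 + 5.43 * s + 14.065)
Set denominator = 0: s^3 + 3.1*s^2 + 5.43*s + 14.065 = (s + 2.9)(s^2 + 0.2*s + 4.85) = 0 → Poles: -0.1 + 2.2j, -0.1 - 2.2j, -2.9
Numerator is a nonzero constant (3) → Zeros: none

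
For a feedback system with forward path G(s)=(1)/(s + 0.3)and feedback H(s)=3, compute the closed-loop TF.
Closed-loop T = G/(1+GH).
Numerator: G_num * H_den = 1.
Denominator: G_den * H_den + G_num * H_num = (s + 0.3) + (3) = s + 3.3.
T(s) = (1)/(s + 3.3)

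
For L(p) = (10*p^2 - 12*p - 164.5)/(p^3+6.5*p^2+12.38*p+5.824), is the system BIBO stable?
Denominator: p^3 + 6.5*p^2 + 12.38*p + 5.824 = (p + 0.7)(p + 2.6)(p + 3.2). Poles: -0.7, -2.6, -3.2. All Re(p)<0: Yes (stable)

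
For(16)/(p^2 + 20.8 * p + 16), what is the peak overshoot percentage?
Standard form: ωn²/(p²+2ζωn·p+ωn²) → ωn = 4, ζ = 2.6.
ζ ≥ 1, so the response is non-oscillatory: peak overshoot = 0%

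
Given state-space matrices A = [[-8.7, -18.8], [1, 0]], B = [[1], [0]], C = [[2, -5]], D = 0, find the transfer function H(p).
H(p) = C(pI - A)⁻¹B + D.
Characteristic polynomial det(pI - A) = p^2 + 8.7*p + 18.8.
Numerator from C·adj(pI-A)·B + D·det(pI-A) = 2*p - 5.
H(p) = (2*p - 5)/(p^2 + 8.7*p + 18.8)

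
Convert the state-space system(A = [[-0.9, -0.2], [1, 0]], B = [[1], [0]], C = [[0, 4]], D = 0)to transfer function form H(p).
H(p) = C(pI - A)⁻¹B + D.
Characteristic polynomial det(pI - A) = p^2 + 0.9*p + 0.2.
Numerator from C·adj(pI-A)·B + D·det(pI-A) = 4.
H(p) = (4)/(p^2 + 0.9*p + 0.2)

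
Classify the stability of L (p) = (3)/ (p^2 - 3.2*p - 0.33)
Denominator: p^2 - 3.2*p - 0.33 = (p - 3.3)(p + 0.1). Poles: -0.1, 3.3. Unstable (1 pole(s) in RHP)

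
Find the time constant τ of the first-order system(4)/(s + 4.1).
First-order system: τ = -1/pole. Pole = -4.1. τ = -1/(-4.1) = 0.2439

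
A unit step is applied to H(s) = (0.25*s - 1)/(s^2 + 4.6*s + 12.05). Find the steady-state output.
FVT: lim_{t→∞} y(t) = lim_{s→0} s*Y(s) where Y(s) = H(s)/s.
= lim_{s→0} H(s) = H(0) = num(0)/den(0) = -1/12.05 = -0.08299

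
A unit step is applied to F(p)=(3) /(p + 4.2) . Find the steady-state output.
FVT: lim_{t→∞} y(t) = lim_{p→0} p*Y(p) where Y(p) = F(p)/p.
= lim_{p→0} F(p) = F(0) = num(0)/den(0) = 3/4.2 = 0.7143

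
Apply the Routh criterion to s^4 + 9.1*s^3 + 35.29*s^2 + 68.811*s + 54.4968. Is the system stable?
Routh array:
s^4: [1, 35.29, 54.4968]; s^3: [9.1, 68.811]; s^2: [27.7284, 54.4968]; s^1: [50.926]; s^0: [54.4968]
First column: [1, 9.1, 27.7284, 50.926, 54.4968]. Sign changes = 0.
Yes, stable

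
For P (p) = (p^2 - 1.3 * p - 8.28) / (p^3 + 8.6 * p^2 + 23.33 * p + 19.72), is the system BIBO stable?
Denominator: p^3 + 8.6*p^2 + 23.33*p + 19.72 = (p + 4)(p + 1.7)(p + 2.9). Poles: -1.7, -2.9, -4. All Re(p)<0: Yes (stable)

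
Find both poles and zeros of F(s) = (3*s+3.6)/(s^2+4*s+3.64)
Set denominator = 0: s^2 + 4*s + 3.64 = (s + 1.4)(s + 2.6) = 0 → Poles: -1.4, -2.6
Set numerator = 0: 3*s + 3.6 = 0 → Zeros: -1.2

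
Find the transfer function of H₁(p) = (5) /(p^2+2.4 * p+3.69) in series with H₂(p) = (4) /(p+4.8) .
Series: H = H₁ · H₂ = (n₁·n₂)/(d₁·d₂).
Num: n₁·n₂ = 20. Den: d₁·d₂ = p^3 + 7.2*p^2 + 15.21*p + 17.712.
H(p) = (20)/(p^3 + 7.2*p^2 + 15.21*p + 17.712)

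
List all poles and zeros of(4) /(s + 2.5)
Set denominator = 0: s + 2.5 = 0 → Poles: -2.5
Numerator is a nonzero constant (4) → Zeros: none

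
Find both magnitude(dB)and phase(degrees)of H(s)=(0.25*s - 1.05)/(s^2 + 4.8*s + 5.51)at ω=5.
Substitute s = j*5: H(j5) = 0.0527949 + 0.000876174j.
|H| = 20*log₁₀(sqrt(Re²+Im²)) = -25.55 dB.
∠H = atan2(Im, Re) = 0.95°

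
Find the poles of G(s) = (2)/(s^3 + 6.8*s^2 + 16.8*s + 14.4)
Set denominator = 0: s^3 + 6.8*s^2 + 16.8*s + 14.4 = (s + 2)(s^2 + 4.8*s + 7.2) = 0 → Poles: -2, -2.4 + 1.2j, -2.4 - 1.2j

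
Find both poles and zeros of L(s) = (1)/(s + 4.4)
Set denominator = 0: s + 4.4 = 0 → Poles: -4.4
Numerator is a nonzero constant (1) → Zeros: none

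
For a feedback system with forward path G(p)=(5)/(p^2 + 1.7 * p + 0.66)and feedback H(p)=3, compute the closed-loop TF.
Closed-loop T = G/(1+GH).
Numerator: G_num * H_den = 5.
Denominator: G_den * H_den + G_num * H_num = (p^2 + 1.7*p + 0.66) + (15) = p^2 + 1.7*p + 15.66.
T(p) = (5)/(p^2 + 1.7*p + 15.66)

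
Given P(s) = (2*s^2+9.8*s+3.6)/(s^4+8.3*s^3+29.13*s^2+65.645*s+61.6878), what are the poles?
Set denominator = 0: s^4 + 8.3*s^3 + 29.13*s^2 + 65.645*s + 61.6878 = (s + 4.3)(s + 1.8)(s^2 + 2.2*s + 7.97) = 0 → Poles: -1.1 + 2.6j, -1.1 - 2.6j, -1.8, -4.3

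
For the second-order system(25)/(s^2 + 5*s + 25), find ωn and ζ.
Standard form: ωn²/(s²+2ζωn·s+ωn²).
const=25=ωn² → ωn=5, s coeff=5=2ζωn → ζ=0.5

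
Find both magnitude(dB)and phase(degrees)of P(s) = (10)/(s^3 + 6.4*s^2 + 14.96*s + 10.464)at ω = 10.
Substitute s = j*10: P(j10) = -0.00562339 + 0.00759628j.
|P| = 20*log₁₀(sqrt(Re²+Im²)) = -40.49 dB.
∠P = atan2(Im, Re) = 126.51° (principal value).
Summing the individual angle contributions Σ∠(j10 − zᵢ) − Σ∠(j10 − pₖ) over the 0 zero(s) and 3 pole(s), each followed continuously from ω = 0 (DC phase referenced to (−180°, 180°]), gives -233.49°, i.e. the principal value - 360°. Continuous Bode phase = -233.49°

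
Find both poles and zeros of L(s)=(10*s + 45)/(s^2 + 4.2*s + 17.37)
Set denominator = 0: s^2 + 4.2*s + 17.37 = 0 → Poles: -2.1 + 3.6j, -2.1 - 3.6j
Set numerator = 0: 10*s + 45 = 0 → Zeros: -4.5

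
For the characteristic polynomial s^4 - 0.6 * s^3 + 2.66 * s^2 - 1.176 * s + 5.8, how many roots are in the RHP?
s^4 - 0.6*s^3 + 2.66*s^2 - 1.176*s + 5.8 = (s^2 - 1.8*s + 2.5)(s^2 + 1.2*s + 2.32). Poles: -0.6 + 1.4j, -0.6 - 1.4j, 0.9 + 1.3j, 0.9 - 1.3j. RHP poles (Re>0): 2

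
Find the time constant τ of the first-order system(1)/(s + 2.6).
First-order system: τ = -1/pole. Pole = -2.6. τ = -1/(-2.6) = 0.3846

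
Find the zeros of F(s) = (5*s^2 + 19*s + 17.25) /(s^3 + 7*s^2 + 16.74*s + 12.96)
Set numerator = 0: 5*s^2 + 19*s + 17.25 = 5*(s + 2.3)(s + 1.5) = 0 → Zeros: -1.5, -2.3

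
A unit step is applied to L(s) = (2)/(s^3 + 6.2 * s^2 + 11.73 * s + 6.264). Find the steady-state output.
FVT: lim_{t→∞} y(t) = lim_{s→0} s*Y(s) where Y(s) = L(s)/s.
= lim_{s→0} L(s) = L(0) = num(0)/den(0) = 2/6.264 = 0.3193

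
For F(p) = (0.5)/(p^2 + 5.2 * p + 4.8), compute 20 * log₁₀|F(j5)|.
Substitute p = j*5: F(j5) = -0.009317 - 0.0119922j.
|F(j5)| = sqrt(Re² + Im²) = 0.01519.
20*log₁₀(0.01519) = -36.37 dB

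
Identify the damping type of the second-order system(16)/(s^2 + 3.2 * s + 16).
Standard form: ωn²/(s²+2ζωn·s+ωn²) gives ωn=4, ζ=0.4.
Underdamped (ζ = 0.4 < 1)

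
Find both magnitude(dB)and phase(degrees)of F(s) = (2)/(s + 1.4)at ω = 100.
Substitute s = j*100: F(j100) = 0.000279945 - 0.0199961j.
|F| = 20*log₁₀(sqrt(Re²+Im²)) = -33.98 dB.
∠F = atan2(Im, Re) = -89.20°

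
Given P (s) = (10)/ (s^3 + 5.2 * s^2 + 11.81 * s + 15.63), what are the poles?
Set denominator = 0: s^3 + 5.2*s^2 + 11.81*s + 15.63 = (s + 3)(s^2 + 2.2*s + 5.21) = 0 → Poles: -1.1 + 2j, -1.1 - 2j, -3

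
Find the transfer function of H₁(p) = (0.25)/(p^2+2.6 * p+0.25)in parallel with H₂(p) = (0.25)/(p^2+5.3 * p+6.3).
Parallel: H = H₁ + H₂ = (n₁·d₂ + n₂·d₁)/(d₁·d₂).
n₁·d₂ = 0.25*p^2 + 1.325*p + 1.575. n₂·d₁ = 0.25*p^2 + 0.65*p + 0.0625. Sum = 0.5*p^2 + 1.975*p + 1.6375. d₁·d₂ = p^4 + 7.9*p^3 + 20.33*p^2 + 17.705*p + 1.575.
H(p) = (0.5*p^2 + 1.975*p + 1.6375)/(p^4 + 7.9*p^3 + 20.33*p^2 + 17.705*p + 1.575)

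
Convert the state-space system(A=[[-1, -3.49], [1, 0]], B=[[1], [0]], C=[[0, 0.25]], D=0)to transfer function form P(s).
P(s) = C(sI - A)⁻¹B + D.
Characteristic polynomial det(sI - A) = s^2 + s + 3.49.
Numerator from C·adj(sI-A)·B + D·det(sI-A) = 0.25.
P(s) = (0.25)/(s^2 + s + 3.49)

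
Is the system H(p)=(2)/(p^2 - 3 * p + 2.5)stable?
Denominator: p^2 - 3*p + 2.5. Poles: 1.5 + 0.5j, 1.5 - 0.5j. All Re(p)<0: No (unstable)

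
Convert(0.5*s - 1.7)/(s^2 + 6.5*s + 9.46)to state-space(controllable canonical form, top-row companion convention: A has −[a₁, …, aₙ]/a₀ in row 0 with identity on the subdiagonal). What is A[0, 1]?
Reachable canonical form for den = s^2 + 6.5*s + 9.46: top row of A = -[a₁,a₂,...,aₙ]/a₀, ones on the subdiagonal, zeros elsewhere.
A = [[-6.5, -9.46], [1, 0]].
A[0,1] = -9.46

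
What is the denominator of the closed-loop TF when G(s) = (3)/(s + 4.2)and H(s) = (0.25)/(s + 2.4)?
Characteristic poly = G_den * H_den + G_num * H_num = (s^2 + 6.6*s + 10.08) + (0.75) = s^2 + 6.6*s + 10.83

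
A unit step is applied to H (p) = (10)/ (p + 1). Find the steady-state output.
FVT: lim_{t→∞} y(t) = lim_{p→0} p*Y(p) where Y(p) = H(p)/p.
= lim_{p→0} H(p) = H(0) = num(0)/den(0) = 10/1 = 10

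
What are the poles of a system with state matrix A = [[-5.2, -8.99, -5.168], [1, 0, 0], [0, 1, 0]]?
Eigenvalues solve det(λI - A) = 0.
Characteristic polynomial: λ^3 + 5.2*λ^2 + 8.99*λ + 5.168 = 0.
Factor: (λ + 1.6)(λ + 1.7)(λ + 1.9) = 0.
Roots: -1.6, -1.7, -1.9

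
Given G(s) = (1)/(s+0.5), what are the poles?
Set denominator = 0: s + 0.5 = 0 → Poles: -0.5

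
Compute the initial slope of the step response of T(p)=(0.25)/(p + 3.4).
IVT: y'(0⁺) = lim_{p→∞} p²·Y(p) = lim_{p→∞} p·T(p).
deg(num) = 0, deg(den) = 1, relative degree = 1, so p·T(p) → (leading num)/(leading den) = 0.25/1 = 0.25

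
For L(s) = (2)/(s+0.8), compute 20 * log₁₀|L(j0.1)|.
Substitute s = j*0.1: L(j0.1) = 2.46154 - 0.307692j.
|L(j0.1)| = sqrt(Re² + Im²) = 2.481.
20*log₁₀(2.481) = 7.89 dB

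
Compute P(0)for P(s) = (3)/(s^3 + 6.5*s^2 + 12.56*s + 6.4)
DC gain = P(0) = num(0)/den(0) = 3/6.4 = 0.4688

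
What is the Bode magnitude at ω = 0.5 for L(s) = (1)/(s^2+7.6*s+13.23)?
Substitute s = j*0.5: L(j0.5) = 0.0709598 - 0.0207741j.
|L(j0.5)| = sqrt(Re² + Im²) = 0.07394.
20*log₁₀(0.07394) = -22.62 dB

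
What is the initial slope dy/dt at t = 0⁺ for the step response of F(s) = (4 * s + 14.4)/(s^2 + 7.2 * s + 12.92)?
IVT: y'(0⁺) = lim_{s→∞} s²·Y(s) = lim_{s→∞} s·F(s).
deg(num) = 1, deg(den) = 2, relative degree = 1, so s·F(s) → (leading num)/(leading den) = 4/1 = 4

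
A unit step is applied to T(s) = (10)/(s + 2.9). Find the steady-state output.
FVT: lim_{t→∞} y(t) = lim_{s→0} s*Y(s) where Y(s) = T(s)/s.
= lim_{s→0} T(s) = T(0) = num(0)/den(0) = 10/2.9 = 3.448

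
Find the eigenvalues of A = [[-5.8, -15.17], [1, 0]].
Eigenvalues solve det(λI - A) = 0.
Characteristic polynomial: λ^2 + 5.8*λ + 15.17 = 0.
Roots: -2.9 + 2.6j, -2.9 - 2.6j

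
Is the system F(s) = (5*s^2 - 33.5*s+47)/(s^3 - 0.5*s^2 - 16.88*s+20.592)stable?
Denominator: s^3 - 0.5*s^2 - 16.88*s + 20.592 = (s - 3.6)(s - 1.3)(s + 4.4). Poles: -4.4, 1.3, 3.6. All Re(p)<0: No (unstable)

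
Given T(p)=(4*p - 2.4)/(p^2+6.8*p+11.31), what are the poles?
Set denominator = 0: p^2 + 6.8*p + 11.31 = (p + 3.9)(p + 2.9) = 0 → Poles: -2.9, -3.9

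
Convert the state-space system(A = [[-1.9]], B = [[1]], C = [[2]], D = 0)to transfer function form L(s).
L(s) = C(sI - A)⁻¹B + D.
Characteristic polynomial det(sI - A) = s + 1.9.
Numerator from C·adj(sI-A)·B + D·det(sI-A) = 2.
L(s) = (2)/(s + 1.9)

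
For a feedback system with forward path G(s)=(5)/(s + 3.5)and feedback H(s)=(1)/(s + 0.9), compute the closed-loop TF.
Closed-loop T = G/(1+GH).
Numerator: G_num * H_den = 5*s + 4.5.
Denominator: G_den * H_den + G_num * H_num = (s^2 + 4.4*s + 3.15) + (5) = s^2 + 4.4*s + 8.15.
T(s) = (5*s + 4.5)/(s^2 + 4.4*s + 8.15)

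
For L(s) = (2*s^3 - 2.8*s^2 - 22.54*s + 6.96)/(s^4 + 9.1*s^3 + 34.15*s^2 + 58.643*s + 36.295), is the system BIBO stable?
Denominator: s^4 + 9.1*s^3 + 34.15*s^2 + 58.643*s + 36.295 = (s + 2.5)(s + 1.4)(s^2 + 5.2*s + 10.37). Poles: -1.4, -2.5, -2.6 + 1.9j, -2.6 - 1.9j. All Re(p)<0: Yes (stable)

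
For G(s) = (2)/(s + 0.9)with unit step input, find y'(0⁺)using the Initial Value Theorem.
IVT: y'(0⁺) = lim_{s→∞} s²·Y(s) = lim_{s→∞} s·G(s).
deg(num) = 0, deg(den) = 1, relative degree = 1, so s·G(s) → (leading num)/(leading den) = 2/1 = 2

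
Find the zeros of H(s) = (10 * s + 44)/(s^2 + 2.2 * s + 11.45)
Set numerator = 0: 10*s + 44 = 0 → Zeros: -4.4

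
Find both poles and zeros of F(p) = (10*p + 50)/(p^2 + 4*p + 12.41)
Set denominator = 0: p^2 + 4*p + 12.41 = 0 → Poles: -2 + 2.9j, -2 - 2.9j
Set numerator = 0: 10*p + 50 = 0 → Zeros: -5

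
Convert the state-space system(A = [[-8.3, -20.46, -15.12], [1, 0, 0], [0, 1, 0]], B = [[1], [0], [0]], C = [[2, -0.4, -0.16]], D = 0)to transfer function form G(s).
G(s) = C(sI - A)⁻¹B + D.
Characteristic polynomial det(sI - A) = s^3 + 8.3*s^2 + 20.46*s + 15.12.
Numerator from C·adj(sI-A)·B + D·det(sI-A) = 2*s^2 - 0.4*s - 0.16.
G(s) = (2*s^2 - 0.4*s - 0.16)/(s^3 + 8.3*s^2 + 20.46*s + 15.12)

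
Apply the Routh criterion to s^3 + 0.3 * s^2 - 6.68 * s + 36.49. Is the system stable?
Routh array:
s^3: [1, -6.68]; s^2: [0.3, 36.49]; s^1: [-128.313]; s^0: [36.49]
First column: [1, 0.3, -128.313, 36.49]. Sign changes = 2.
No, unstable (2 RHP root(s))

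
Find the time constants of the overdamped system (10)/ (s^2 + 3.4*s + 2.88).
Overdamped: real poles at -1.8, -1.6. τ = -1/pole → τ₁ = 0.5556, τ₂ = 0.625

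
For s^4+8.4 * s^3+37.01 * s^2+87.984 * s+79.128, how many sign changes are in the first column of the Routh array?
Routh array:
s^4: [1, 37.01, 79.128]; s^3: [8.4, 87.984]; s^2: [26.5357, 79.128]; s^1: [62.9357]; s^0: [79.128]
First column: [1, 8.4, 26.5357, 62.9357, 79.128]. Sign changes = 0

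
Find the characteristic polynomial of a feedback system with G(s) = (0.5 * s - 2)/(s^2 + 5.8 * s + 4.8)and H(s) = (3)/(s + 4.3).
Characteristic poly = G_den * H_den + G_num * H_num = (s^3 + 10.1*s^2 + 29.74*s + 20.64) + (1.5*s - 6) = s^3 + 10.1*s^2 + 31.24*s + 14.64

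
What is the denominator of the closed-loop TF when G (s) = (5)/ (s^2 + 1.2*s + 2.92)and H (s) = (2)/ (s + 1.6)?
Characteristic poly = G_den * H_den + G_num * H_num = (s^3 + 2.8*s^2 + 4.84*s + 4.672) + (10) = s^3 + 2.8*s^2 + 4.84*s + 14.672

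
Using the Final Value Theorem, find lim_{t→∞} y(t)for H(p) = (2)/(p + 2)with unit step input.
FVT: lim_{t→∞} y(t) = lim_{p→0} p*Y(p) where Y(p) = H(p)/p.
= lim_{p→0} H(p) = H(0) = num(0)/den(0) = 2/2 = 1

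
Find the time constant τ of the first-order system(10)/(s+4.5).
First-order system: τ = -1/pole. Pole = -4.5. τ = -1/(-4.5) = 0.2222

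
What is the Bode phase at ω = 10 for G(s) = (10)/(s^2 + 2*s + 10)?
Substitute s = j*10: G(j10) = -0.105882 - 0.0235294j.
∠G(j10) = atan2(Im, Re) = atan2(-0.0235294, -0.105882) = -167.47°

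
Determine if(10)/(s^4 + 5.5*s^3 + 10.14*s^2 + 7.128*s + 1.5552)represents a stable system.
Denominator: s^4 + 5.5*s^3 + 10.14*s^2 + 7.128*s + 1.5552 = (s + 2.4)(s + 1.8)(s + 0.9)(s + 0.4). Poles: -0.4, -0.9, -1.8, -2.4. All Re(p)<0: Yes (stable)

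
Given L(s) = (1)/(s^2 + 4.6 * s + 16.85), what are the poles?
Set denominator = 0: s^2 + 4.6*s + 16.85 = 0 → Poles: -2.3 + 3.4j, -2.3 - 3.4j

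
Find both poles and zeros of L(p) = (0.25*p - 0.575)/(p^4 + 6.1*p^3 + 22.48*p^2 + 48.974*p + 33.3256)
Set denominator = 0: p^4 + 6.1*p^3 + 22.48*p^2 + 48.974*p + 33.3256 = (p + 1.1)(p + 2.8)(p^2 + 2.2*p + 10.82) = 0 → Poles: -1.1, -1.1 + 3.1j, -1.1 - 3.1j, -2.8
Set numerator = 0: 0.25*p - 0.575 = 0 → Zeros: 2.3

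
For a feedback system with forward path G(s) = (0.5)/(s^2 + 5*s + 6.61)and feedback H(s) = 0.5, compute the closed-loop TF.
Closed-loop T = G/(1+GH).
Numerator: G_num * H_den = 0.5.
Denominator: G_den * H_den + G_num * H_num = (s^2 + 5*s + 6.61) + (0.25) = s^2 + 5*s + 6.86.
T(s) = (0.5)/(s^2 + 5*s + 6.86)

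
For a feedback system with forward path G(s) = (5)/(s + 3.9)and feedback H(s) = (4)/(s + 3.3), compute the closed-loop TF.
Closed-loop T = G/(1+GH).
Numerator: G_num * H_den = 5*s + 16.5.
Denominator: G_den * H_den + G_num * H_num = (s^2 + 7.2*s + 12.87) + (20) = s^2 + 7.2*s + 32.87.
T(s) = (5*s + 16.5)/(s^2 + 7.2*s + 32.87)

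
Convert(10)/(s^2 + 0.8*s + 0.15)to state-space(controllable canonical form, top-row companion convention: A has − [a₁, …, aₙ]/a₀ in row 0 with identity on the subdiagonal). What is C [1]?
Reachable canonical form: C = numerator coefficients (right-aligned, zero-padded to length n).
num = 10, C = [[0, 10]].
C[1] = 10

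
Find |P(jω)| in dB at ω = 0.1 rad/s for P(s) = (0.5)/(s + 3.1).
Substitute s = j*0.1: P(j0.1) = 0.161123 - 0.00519751j.
|P(j0.1)| = sqrt(Re² + Im²) = 0.1612.
20*log₁₀(0.1612) = -15.85 dB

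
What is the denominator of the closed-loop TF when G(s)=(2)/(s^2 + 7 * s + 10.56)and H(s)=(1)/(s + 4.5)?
Characteristic poly = G_den * H_den + G_num * H_num = (s^3 + 11.5*s^2 + 42.06*s + 47.52) + (2) = s^3 + 11.5*s^2 + 42.06*s + 49.52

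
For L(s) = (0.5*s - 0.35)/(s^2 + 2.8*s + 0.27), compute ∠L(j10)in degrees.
Substitute s = j*10: L(j10) = 0.0163005 - 0.0455589j.
∠L(j10) = atan2(Im, Re) = atan2(-0.0455589, 0.0163005) = -70.31°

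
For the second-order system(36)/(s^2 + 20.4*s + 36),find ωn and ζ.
Standard form: ωn²/(s²+2ζωn·s+ωn²).
const=36=ωn² → ωn=6, s coeff=20.4=2ζωn → ζ=1.7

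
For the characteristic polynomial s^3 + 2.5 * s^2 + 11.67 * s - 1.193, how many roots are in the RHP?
s^3 + 2.5*s^2 + 11.67*s - 1.193 = (s - 0.1)(s^2 + 2.6*s + 11.93). Poles: -1.3 + 3.2j, -1.3 - 3.2j, 0.1. RHP poles (Re>0): 1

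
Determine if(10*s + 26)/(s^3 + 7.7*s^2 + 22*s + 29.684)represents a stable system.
Denominator: s^3 + 7.7*s^2 + 22*s + 29.684 = (s + 4.1)(s^2 + 3.6*s + 7.24). Poles: -1.8 + 2j, -1.8 - 2j, -4.1. All Re(p)<0: Yes (stable)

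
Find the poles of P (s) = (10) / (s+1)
Set denominator = 0: s + 1 = 0 → Poles: -1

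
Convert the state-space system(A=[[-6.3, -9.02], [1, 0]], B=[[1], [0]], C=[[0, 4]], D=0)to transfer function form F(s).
F(s) = C(sI - A)⁻¹B + D.
Characteristic polynomial det(sI - A) = s^2 + 6.3*s + 9.02.
Numerator from C·adj(sI-A)·B + D·det(sI-A) = 4.
F(s) = (4)/(s^2 + 6.3*s + 9.02)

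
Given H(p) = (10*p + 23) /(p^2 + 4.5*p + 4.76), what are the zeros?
Set numerator = 0: 10*p + 23 = 0 → Zeros: -2.3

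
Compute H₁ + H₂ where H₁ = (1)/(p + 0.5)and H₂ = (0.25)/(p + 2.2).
Parallel: H = H₁ + H₂ = (n₁·d₂ + n₂·d₁)/(d₁·d₂).
n₁·d₂ = p + 2.2. n₂·d₁ = 0.25*p + 0.125. Sum = 1.25*p + 2.325. d₁·d₂ = p^2 + 2.7*p + 1.1.
H(p) = (1.25*p + 2.325)/(p^2 + 2.7*p + 1.1)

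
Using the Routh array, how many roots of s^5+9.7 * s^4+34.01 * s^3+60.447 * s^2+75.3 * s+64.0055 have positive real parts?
Routh array:
s^5: [1, 34.01, 75.3]; s^4: [9.7, 60.447, 64.0055]; s^3: [27.7784, 68.7015]; s^2: [36.4569, 64.0055]; s^1: [19.9325]; s^0: [64.0055]
First column: [1, 9.7, 27.7784, 36.4569, 19.9325, 64.0055]. Sign changes = RHP roots = 0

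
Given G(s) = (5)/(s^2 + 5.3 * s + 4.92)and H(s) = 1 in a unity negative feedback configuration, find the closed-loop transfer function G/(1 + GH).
Closed-loop T = G/(1+GH).
Numerator: G_num * H_den = 5.
Denominator: G_den * H_den + G_num * H_num = (s^2 + 5.3*s + 4.92) + (5) = s^2 + 5.3*s + 9.92.
T(s) = (5)/(s^2 + 5.3*s + 9.92)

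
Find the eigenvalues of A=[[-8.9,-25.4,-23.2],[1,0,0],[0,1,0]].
Eigenvalues solve det(λI - A) = 0.
Characteristic polynomial: λ^3 + 8.9*λ^2 + 25.4*λ + 23.2 = 0.
Factor: (λ + 2)(λ + 2.9)(λ + 4) = 0.
Roots: -2, -2.9, -4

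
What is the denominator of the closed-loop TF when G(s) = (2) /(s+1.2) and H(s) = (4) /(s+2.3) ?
Characteristic poly = G_den * H_den + G_num * H_num = (s^2 + 3.5*s + 2.76) + (8) = s^2 + 3.5*s + 10.76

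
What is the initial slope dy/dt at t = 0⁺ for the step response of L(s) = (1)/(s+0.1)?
IVT: y'(0⁺) = lim_{s→∞} s²·Y(s) = lim_{s→∞} s·L(s).
deg(num) = 0, deg(den) = 1, relative degree = 1, so s·L(s) → (leading num)/(leading den) = 1/1 = 1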